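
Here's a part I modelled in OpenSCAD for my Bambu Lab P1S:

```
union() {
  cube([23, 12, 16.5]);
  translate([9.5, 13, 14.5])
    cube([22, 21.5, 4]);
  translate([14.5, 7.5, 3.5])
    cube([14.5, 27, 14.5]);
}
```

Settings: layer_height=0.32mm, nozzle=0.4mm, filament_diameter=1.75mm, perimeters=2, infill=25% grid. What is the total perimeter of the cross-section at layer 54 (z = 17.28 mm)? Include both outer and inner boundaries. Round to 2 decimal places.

98.00 mm

At z = 17.28 mm: the cube is not intersected at this z (z outside [0, 16.5]); the cube at (9.5, 13) (footprint 22×21.5) is included at this height (perimeter 87.00 mm); the 14.5×27 cube at (14.5, 7.5) contributes its full rectangle (perimeter 83.00 mm); Taking the union: the regions partially overlap (shared area 311.75 mm²), so the edge portions inside another operand are dropped and the merged outline is re-measured after clipping — boundary = 98.00 mm. Overall, the cross-section is a single solid region. Total boundary length (outer) = 98.00 mm.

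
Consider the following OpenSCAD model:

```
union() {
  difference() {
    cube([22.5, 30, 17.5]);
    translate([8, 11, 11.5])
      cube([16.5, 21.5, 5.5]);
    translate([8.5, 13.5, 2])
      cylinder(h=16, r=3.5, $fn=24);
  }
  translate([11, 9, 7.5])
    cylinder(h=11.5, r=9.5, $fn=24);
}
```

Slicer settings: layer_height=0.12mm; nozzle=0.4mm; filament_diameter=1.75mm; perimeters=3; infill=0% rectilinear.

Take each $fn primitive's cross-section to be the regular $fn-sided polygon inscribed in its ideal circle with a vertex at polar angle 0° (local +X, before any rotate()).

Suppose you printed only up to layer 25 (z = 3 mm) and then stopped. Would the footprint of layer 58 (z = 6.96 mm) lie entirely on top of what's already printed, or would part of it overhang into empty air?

entirely on top

Compare the two slices. At z = 3: the 22.5×30 cube contributes its full rectangle (area 675.00 mm²); the cube at (8, 11) is not intersected at this z (z outside [11.5, 17]); the cylinder at (8.5, 13.5): section is a regular 24-gon, circumradius r=3.5 (area = (24/2)·3.500²·sin(360°/24) = 38.05 mm²); Taking the first minus the rest: starting from the 22.5×30 cube (675.00 mm²), the r=3.5 cylinder at (8.5, 13.5) lies wholly inside it (removes its full 38.05 mm² and its 21.93 mm outline becomes a hole wall) — area = 636.95 mm²; the cylinder at (11, 9) does not reach this height (z outside [7.5, 19]); Combining (union): only that combined region is present, so the union is just that shape — area = 636.95 mm². At z = 6.96: the 22.5×30 cube contributes its full rectangle (area 675.00 mm²); the cube at (8, 11) is not intersected at this z (z outside [11.5, 17]); the r=3.5 cylinder at (8.5, 13.5) contributes a regular 24-gon of circumradius 3.5 (area = (24/2)·3.500²·sin(360°/24) = 38.05 mm²); After the difference (first − rest): starting from the 22.5×30 cube (675.00 mm²), the r=3.5 cylinder at (8.5, 13.5) lies wholly inside it (removes its full 38.05 mm² and its 21.93 mm outline becomes a hole wall) — area = 636.95 mm²; the cylinder at (11, 9) is not intersected at this z (z outside [7.5, 19]); Merging all regions: only that combined region is present, so the union is just that shape — area = 636.95 mm². Checking containment: the cross-section at z = 6.96 is a subset of the cross-section at z = 3.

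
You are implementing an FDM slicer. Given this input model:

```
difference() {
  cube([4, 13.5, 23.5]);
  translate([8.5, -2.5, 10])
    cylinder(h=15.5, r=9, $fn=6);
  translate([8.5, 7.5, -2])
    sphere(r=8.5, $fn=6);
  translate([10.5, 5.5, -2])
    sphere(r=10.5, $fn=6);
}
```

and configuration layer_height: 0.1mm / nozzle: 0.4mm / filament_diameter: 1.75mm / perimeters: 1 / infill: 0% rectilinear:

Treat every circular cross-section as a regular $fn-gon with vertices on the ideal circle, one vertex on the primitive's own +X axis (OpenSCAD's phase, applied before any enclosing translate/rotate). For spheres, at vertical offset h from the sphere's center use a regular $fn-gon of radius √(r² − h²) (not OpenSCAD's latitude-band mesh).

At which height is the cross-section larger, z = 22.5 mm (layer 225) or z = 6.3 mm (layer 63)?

layer 63 (z = 6.3 mm)

Layer 225 (z = 22.5): the cube (footprint 4×13.5) is included at this height (area 54.00 mm²); the r=9 cylinder at (8.5, -2.5) gives a regular 6-gon of circumradius 9 (constant along its height) (area = (6/2)·9.000²·sin(360°/6) = 210.44 mm²); the sphere at (8.5, 7.5) is absent (|z−center|=24.500 > r=8.5); the sphere at (10.5, 5.5) is not intersected at this z (|z−center|=24.500 > r=10.5); Taking the first minus the rest: starting from the 4×13.5 cube (54.00 mm²), the r=9 cylinder at (8.5, -2.5) partially overlaps it — only the 8.09 mm² overlap (of its 210.44 mm²) is removed, clipping the outline — area = 45.91 mm². So its area = 45.91 mm². Layer 63 (z = 6.3): the cube (footprint 4×13.5) is included at this height (area 54.00 mm²); the cylinder at (8.5, -2.5) is not intersected at this z (z outside [10, 25.5]); the r=8.5 sphere at (8.5, 7.5) slices to a regular 6-gon of circumradius 1.833 (√(r²−h²) with h=8.3 from center) (area = (6/2)·1.833²·sin(360°/6) = 8.73 mm²); the sphere at (10.5, 5.5): section is a regular 6-gon, circumradius = √(r²−h²) = √(10.5²−8.3²) = 6.431 (area = (6/2)·6.431²·sin(360°/6) = 107.46 mm²); After the difference (first − rest): starting from the 4×13.5 cube (54.00 mm²), the r=8.5 sphere at (8.5, 7.5) misses the remaining region (no effect); the r=10.5 sphere at (10.5, 5.5) misses the remaining region (no effect) — area = 54.00 mm². So its area = 54.00 mm². Layer 63 is larger (54.00 vs 45.91 mm²).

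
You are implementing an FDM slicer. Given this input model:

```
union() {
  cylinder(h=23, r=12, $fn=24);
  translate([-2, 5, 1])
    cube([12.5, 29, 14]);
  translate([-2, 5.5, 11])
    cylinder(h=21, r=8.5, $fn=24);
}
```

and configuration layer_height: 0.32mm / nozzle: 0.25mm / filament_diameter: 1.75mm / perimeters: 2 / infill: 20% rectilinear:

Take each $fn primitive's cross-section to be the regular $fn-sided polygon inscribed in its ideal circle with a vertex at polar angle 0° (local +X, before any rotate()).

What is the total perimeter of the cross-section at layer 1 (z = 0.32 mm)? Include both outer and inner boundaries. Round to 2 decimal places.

75.18 mm

At z = 0.32 mm: the r=12 cylinder contributes a regular 24-gon of circumradius 12 (perimeter = 2·24·12.000·sin(180°/24) = 75.18 mm); the cube at (-2, 5) does not reach this height (z outside [1, 15]); the cylinder at (-2, 5.5) does not reach this height (z outside [11, 32]); Taking the union: only the r=12 cylinder is present, so the union is just that shape — boundary = 75.18 mm. Overall, the cross-section is a single solid region. Total boundary length (outer) = 75.18 mm.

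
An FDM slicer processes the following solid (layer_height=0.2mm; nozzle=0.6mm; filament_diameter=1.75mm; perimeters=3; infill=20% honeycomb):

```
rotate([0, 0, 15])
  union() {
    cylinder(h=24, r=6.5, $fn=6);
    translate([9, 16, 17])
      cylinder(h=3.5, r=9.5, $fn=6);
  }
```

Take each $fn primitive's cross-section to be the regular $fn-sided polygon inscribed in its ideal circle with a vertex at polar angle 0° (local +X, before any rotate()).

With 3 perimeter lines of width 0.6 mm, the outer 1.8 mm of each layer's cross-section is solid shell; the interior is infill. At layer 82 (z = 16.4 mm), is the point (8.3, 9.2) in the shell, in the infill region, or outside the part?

outside

At z = 16.4 mm: the r=6.5 cylinder gives a regular 6-gon of circumradius 6.5 (constant along its height); the cylinder at (9, 16) is absent (z outside [17, 20.5]); Taking the union: only the r=6.5 cylinder is present, so the union is just that shape — 1 connected region; (whole slice rotated 15° about Z — lengths, areas and connectivity unchanged). Overall, the cross-section is a single solid region. Undo the 15° rotation: the query point maps to (10.398, 6.738) in the un-rotated model frame. The nearest boundary edge runs (6.50, 0.00)→(3.25, 5.63); distance from the point to it = 6.75 mm. The point is not inside any of the regions above, so it lies outside the cross-section (6.75 mm from the nearest boundary).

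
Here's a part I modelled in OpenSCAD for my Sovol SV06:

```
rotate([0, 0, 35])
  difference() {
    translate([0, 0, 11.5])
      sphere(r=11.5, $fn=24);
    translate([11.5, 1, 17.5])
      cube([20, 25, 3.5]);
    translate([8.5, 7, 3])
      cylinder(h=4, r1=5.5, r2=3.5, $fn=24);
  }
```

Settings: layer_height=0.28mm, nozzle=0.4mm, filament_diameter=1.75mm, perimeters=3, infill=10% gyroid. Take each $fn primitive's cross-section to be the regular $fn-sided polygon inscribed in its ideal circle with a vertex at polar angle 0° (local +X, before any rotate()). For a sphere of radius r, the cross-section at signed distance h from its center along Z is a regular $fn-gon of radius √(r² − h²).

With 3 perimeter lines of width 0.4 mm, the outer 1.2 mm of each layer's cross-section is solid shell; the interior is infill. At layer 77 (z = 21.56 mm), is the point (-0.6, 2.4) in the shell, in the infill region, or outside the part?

At z = 21.56 mm: the r=11.5 sphere contributes a regular 24-gon of circumradius √(11.5²−10.06²) = 5.572; the cube at (11.5, 1) is not intersected at this z (z outside [17.5, 21]); the cone at (8.5, 7) is not intersected at this z (z outside [3, 7]); Subtracting the remaining from the first: none of the subtracted shapes is present at this height, so the r=11.5 sphere is unchanged — 1 connected region; (whole slice rotated 35° about Z — lengths, areas and connectivity unchanged). Overall, the cross-section is a single solid region. Undo the 35° rotation: the query point maps to (0.885, 2.310) in the un-rotated model frame. The nearest boundary edge runs (2.79, 4.83)→(1.44, 5.38); distance from the point to it = 3.05 mm. The point is inside the cross-section and 3.05 mm from the nearest boundary — more than the 1.2 mm shell width (3 × 0.4), so it's in the infill interior.

infill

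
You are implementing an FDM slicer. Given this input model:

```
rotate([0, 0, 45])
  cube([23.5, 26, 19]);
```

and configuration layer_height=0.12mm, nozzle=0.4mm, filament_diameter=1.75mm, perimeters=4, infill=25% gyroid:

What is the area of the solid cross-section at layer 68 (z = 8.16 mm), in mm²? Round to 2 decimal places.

611.00 mm²

At z = 8.16 mm: the cube (footprint 23.5×26) is included at this height (area 611.00 mm²); (whole slice rotated 45° about Z — lengths, areas and connectivity unchanged). Overall, the cross-section is a single solid region. Net area = 611.00 mm².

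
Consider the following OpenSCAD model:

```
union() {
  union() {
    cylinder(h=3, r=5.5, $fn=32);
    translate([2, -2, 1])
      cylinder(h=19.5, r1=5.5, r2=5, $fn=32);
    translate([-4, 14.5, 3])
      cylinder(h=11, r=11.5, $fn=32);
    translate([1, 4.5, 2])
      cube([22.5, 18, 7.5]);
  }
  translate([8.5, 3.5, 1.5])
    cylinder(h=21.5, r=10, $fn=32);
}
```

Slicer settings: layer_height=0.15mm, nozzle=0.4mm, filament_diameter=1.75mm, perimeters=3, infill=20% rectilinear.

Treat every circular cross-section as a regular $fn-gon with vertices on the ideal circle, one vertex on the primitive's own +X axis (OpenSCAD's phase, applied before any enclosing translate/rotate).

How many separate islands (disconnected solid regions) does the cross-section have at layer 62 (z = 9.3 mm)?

At z = 9.3 mm: the cylinder is absent (z outside [0, 3]); the cone at (2, -2) (r1=5.5→r2=5) has section circumradius 5.287 here — a regular 32-gon; the r=11.5 cylinder at (-4, 14.5) contributes a regular 32-gon of circumradius 11.5; the 22.5×18 cube at (1, 4.5) contributes its full rectangle; Combining (union): the regions partially overlap (shared area 91.25 mm²), so overlapping operands fuse into one piece — 2 connected regions; the r=10 cylinder at (8.5, 3.5) contributes a regular 32-gon of circumradius 10; Merging all regions: the regions partially overlap (shared area 192.05 mm²), so overlapping operands fuse into one piece — 1 connected region. Overall, the cross-section is a single solid region. Island count = 1.

1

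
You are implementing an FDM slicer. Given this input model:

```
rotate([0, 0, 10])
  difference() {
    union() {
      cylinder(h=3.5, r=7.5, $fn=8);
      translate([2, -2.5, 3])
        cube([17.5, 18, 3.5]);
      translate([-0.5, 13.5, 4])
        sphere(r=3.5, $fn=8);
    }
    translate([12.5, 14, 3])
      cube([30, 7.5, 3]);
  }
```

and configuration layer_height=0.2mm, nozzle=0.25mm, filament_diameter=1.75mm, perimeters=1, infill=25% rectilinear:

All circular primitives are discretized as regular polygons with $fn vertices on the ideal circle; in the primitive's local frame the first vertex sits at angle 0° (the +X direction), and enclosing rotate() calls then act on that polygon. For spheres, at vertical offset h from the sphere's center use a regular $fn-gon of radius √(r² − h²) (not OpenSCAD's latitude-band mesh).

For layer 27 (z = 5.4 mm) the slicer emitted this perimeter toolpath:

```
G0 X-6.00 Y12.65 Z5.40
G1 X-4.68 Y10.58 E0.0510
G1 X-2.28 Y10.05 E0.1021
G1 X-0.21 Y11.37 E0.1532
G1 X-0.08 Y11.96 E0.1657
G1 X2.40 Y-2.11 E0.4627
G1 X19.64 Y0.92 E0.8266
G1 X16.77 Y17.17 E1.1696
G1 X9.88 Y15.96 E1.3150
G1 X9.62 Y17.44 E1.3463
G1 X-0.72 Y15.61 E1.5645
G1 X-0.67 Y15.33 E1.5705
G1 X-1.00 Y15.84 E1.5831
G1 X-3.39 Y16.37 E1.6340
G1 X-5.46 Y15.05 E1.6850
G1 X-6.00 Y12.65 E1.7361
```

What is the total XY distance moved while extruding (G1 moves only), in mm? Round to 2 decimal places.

83.52 mm

Sum the Euclidean lengths of each G1 segment: total = 83.52 mm.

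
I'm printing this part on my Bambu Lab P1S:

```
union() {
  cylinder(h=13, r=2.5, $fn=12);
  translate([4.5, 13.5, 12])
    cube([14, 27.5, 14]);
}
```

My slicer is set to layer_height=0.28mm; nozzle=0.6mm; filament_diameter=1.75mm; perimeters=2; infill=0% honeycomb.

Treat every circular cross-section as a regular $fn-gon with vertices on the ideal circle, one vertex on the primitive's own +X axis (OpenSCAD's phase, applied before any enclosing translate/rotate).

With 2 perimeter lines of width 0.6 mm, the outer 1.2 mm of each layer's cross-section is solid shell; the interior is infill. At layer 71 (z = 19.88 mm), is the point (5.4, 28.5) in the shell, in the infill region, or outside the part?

shell

At z = 19.88 mm: the cylinder does not reach this height (z outside [0, 13]); the cube at (4.5, 13.5) is present — its section is the full 14×27.5 rectangle; Combining (union): only the 14×27.5 cube at (4.5, 13.5) is present, so the union is just that shape — 1 connected region. Overall, the cross-section is a single solid region. The nearest boundary edge runs (4.50, 41.00)→(4.50, 13.50); distance from the point to it = 0.90 mm. The point is inside the cross-section, 0.90 mm from the nearest boundary — within the 1.2 mm shell band (2 × 0.6).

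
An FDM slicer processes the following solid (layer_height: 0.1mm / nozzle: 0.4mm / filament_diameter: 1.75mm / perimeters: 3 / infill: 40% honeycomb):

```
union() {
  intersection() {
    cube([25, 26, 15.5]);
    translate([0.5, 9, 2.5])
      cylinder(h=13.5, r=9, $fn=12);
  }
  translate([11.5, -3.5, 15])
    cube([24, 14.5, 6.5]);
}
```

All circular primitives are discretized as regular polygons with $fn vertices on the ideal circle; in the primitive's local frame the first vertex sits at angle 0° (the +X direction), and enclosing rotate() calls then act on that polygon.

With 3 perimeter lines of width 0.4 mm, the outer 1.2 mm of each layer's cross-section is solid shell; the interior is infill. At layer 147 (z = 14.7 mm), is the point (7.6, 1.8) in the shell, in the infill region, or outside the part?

outside

At z = 14.7 mm: the 25×26 cube contributes its full rectangle; the r=9 cylinder at (0.5, 9) contributes a regular 12-gon of circumradius 9; After intersecting: the r=9 cylinder at (0.5, 9) partially overlaps the 25×26 cube; clipping to the common part keeps 130.43 mm² — 1 connected region; the cube at (11.5, -3.5) is absent (z outside [15, 21.5]); Combining (union): only the result so far is present, so the union is just that shape — 1 connected region. Overall, the cross-section is a single solid region. The nearest boundary edge runs (8.29, 4.50)→(5.00, 1.21); distance from the point to it = 1.42 mm. The point is not inside any of the regions above, so it lies outside the cross-section (1.42 mm from the nearest boundary).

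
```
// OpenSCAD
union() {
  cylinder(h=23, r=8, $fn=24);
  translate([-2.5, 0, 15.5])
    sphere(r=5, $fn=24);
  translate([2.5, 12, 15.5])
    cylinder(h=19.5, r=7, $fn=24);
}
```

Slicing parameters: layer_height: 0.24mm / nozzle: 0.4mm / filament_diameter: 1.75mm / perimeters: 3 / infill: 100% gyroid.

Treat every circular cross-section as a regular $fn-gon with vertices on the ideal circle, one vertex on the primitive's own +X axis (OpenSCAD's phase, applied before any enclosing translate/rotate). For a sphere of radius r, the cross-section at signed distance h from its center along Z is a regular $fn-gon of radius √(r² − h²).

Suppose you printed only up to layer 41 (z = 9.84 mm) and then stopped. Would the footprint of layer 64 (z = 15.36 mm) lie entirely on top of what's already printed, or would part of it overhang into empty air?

entirely on top

Compare the two slices. At z = 9.84: the r=8 cylinder contributes a regular 24-gon of circumradius 8 (area = (24/2)·8.000²·sin(360°/24) = 198.77 mm²); the sphere at (-2.5, 0) is not intersected at this z (|z−center|=5.660 > r=5); the cylinder at (2.5, 12) is absent (z outside [15.5, 35]); Taking the union: only the r=8 cylinder is present, so the union is just that shape — area = 198.77 mm². At z = 15.36: the r=8 cylinder contributes a regular 24-gon of circumradius 8 (area = (24/2)·8.000²·sin(360°/24) = 198.77 mm²); the r=5 sphere at (-2.5, 0) slices to a regular 24-gon of circumradius 4.998 (√(r²−h²) with h=0.14 from center) (area = (24/2)·4.998²·sin(360°/24) = 77.58 mm²); the cylinder at (2.5, 12) does not reach this height (z outside [15.5, 35]); Taking the union: the r=5 sphere at (-2.5, 0) lies entirely inside the r=8 cylinder, so the union is just the r=8 cylinder — area = 198.77 mm². Checking containment: the cross-section at z = 15.36 is a subset of the cross-section at z = 9.84.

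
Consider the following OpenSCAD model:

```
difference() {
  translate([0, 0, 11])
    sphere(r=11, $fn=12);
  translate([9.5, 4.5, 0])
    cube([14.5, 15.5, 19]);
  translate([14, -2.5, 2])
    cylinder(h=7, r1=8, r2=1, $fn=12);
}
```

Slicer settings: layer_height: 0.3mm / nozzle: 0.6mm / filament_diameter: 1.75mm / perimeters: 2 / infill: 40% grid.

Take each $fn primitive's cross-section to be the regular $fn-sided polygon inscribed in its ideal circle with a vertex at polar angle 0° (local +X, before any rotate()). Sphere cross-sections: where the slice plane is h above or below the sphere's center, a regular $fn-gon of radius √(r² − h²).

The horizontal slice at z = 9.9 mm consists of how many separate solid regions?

1

At z = 9.9 mm: the r=11 sphere contributes a regular 12-gon of circumradius √(11²−1.1²) = 10.945; the 14.5×15.5 cube at (9.5, 4.5) contributes its full rectangle; the cone at (14, -2.5) is absent (z outside [2, 9]); Taking the first minus the rest: starting from the r=11 sphere, the 14.5×15.5 cube at (9.5, 4.5) partially overlaps it — only the 0.11 mm² overlap (of its 224.75 mm²) is removed, clipping the outline — 1 connected region. The result has 1 disconnected region.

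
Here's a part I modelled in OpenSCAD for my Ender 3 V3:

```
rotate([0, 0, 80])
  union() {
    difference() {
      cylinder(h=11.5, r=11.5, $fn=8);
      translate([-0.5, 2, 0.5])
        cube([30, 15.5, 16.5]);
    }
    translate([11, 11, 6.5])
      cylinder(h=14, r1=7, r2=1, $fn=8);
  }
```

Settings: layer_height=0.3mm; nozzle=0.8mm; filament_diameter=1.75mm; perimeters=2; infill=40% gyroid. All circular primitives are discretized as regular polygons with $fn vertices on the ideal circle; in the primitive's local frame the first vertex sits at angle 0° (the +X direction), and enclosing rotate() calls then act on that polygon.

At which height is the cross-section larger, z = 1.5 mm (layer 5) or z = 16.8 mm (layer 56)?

Layer 5 (z = 1.5): the r=11.5 cylinder contributes a regular 8-gon of circumradius 11.5 (area = (8/2)·11.500²·sin(360°/8) = 374.06 mm²); the cube at (-0.5, 2) is present — its section is the full 30×15.5 rectangle (area 465.00 mm²); Subtracting the remaining from the first: starting from the r=11.5 cylinder (374.06 mm²), the 30×15.5 cube at (-0.5, 2) partially overlaps it — only the 76.04 mm² overlap (of its 465.00 mm²) is removed, clipping the outline — area = 298.02 mm²; the cone at (11, 11) is absent (z outside [6.5, 20.5]); Taking the union: only that combined region is present, so the union is just that shape — area = 298.02 mm²; (rotated 80° about Z; rotation is an isometry so areas/perimeters/island counts are preserved). So its area = 298.02 mm². Layer 56 (z = 16.8): the cylinder is absent (z outside [0, 11.5]); the cube at (-0.5, 2) is present — its section is the full 30×15.5 rectangle (area 465.00 mm²); Subtracting the remaining from the first: the first operand is absent here, so nothing remains; the cone at (11, 11) (r1=7→r2=1) has section circumradius 2.586 here — a regular 8-gon (area = (8/2)·2.586²·sin(360°/8) = 18.91 mm²); Merging all regions: only the cone at (11, 11) is present, so the union is just that shape — area = 18.91 mm²; (whole slice rotated 80° about Z — lengths, areas and connectivity unchanged). So its area = 18.91 mm². Layer 5 is larger (298.02 vs 18.91 mm²).

layer 5 (z = 1.5 mm)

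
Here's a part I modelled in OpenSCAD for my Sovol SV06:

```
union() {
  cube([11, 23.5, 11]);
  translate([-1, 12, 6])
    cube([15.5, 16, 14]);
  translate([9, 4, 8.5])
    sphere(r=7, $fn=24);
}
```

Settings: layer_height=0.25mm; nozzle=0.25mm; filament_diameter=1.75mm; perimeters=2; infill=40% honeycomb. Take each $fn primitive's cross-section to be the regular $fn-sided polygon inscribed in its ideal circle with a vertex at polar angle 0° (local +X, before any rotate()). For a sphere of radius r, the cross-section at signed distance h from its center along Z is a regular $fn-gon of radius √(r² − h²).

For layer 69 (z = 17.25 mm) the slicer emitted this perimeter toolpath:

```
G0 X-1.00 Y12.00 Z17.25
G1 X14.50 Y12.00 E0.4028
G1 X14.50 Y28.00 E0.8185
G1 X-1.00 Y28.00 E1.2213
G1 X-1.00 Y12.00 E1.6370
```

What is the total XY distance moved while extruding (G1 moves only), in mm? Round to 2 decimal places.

Sum the Euclidean lengths of each G1 segment: total = 63.00 mm.

63.00 mm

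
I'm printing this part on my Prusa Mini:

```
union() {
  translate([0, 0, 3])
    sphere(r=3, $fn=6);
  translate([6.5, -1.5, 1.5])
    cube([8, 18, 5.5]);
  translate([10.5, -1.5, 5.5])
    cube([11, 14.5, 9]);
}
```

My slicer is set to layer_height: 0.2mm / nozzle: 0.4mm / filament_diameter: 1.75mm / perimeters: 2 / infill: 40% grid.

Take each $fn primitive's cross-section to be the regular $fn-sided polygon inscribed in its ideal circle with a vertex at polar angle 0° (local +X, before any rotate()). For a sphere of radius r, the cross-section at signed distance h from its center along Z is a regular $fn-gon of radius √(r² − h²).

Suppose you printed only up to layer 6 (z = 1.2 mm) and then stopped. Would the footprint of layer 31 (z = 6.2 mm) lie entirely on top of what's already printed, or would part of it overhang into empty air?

Compare the two slices. At z = 1.2: the sphere: section is a regular 6-gon, circumradius = √(r²−h²) = √(3²−1.8²) = 2.400 (area = (6/2)·2.400²·sin(360°/6) = 14.96 mm²); the cube at (6.5, -1.5) is not intersected at this z (z outside [1.5, 7]); the cube at (10.5, -1.5) does not reach this height (z outside [5.5, 14.5]); Merging all regions: only the r=3 sphere is present, so the union is just that shape — area = 14.96 mm². At z = 6.2: the sphere does not reach this height (|z−center|=3.200 > r=3); the cube at (6.5, -1.5) (footprint 8×18) is included at this height (area 144.00 mm²); the cube at (10.5, -1.5) (footprint 11×14.5) is included at this height (area 159.50 mm²); Taking the union: the regions partially overlap — summed areas 303.50 mm² minus the doubly-counted overlap 58.00 mm² gives 245.50 mm² — area = 245.50 mm². Checking containment: at z = 6.2 the cross-section extends beyond the z = 1.2 cross-section by about 245.50 mm².

part overhangs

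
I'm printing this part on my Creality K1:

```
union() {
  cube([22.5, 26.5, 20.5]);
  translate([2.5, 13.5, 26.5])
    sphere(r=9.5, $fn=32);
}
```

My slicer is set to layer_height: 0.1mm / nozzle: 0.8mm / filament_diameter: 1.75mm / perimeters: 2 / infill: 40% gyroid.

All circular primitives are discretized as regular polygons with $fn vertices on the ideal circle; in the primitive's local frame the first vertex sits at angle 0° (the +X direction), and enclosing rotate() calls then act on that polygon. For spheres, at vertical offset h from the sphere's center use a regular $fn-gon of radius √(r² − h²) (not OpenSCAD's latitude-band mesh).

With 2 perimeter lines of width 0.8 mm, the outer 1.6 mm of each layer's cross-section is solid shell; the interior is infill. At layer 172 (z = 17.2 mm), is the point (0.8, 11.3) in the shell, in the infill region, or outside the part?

At z = 17.2 mm: the cube (footprint 22.5×26.5) is included at this height; the sphere at (2.5, 13.5): section is a regular 32-gon, circumradius = √(r²−h²) = √(9.5²−9.3²) = 1.939; Taking the union: the r=9.5 sphere at (2.5, 13.5) lies entirely inside the 22.5×26.5 cube, so the union is just the 22.5×26.5 cube — 1 connected region. Overall, the cross-section is a single solid region. The nearest boundary edge runs (0.00, 0.00)→(0.00, 26.50); distance from the point to it = 0.80 mm. The point is inside the cross-section, 0.80 mm from the nearest boundary — within the 1.6 mm shell band (2 × 0.8).

shell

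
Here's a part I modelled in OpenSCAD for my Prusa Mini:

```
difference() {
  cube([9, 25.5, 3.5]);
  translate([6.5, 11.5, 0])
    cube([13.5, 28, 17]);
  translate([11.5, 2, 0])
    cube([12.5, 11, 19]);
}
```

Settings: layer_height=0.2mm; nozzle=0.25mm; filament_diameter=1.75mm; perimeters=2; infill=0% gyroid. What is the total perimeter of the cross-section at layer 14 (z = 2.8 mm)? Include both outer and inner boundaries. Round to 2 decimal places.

At z = 2.8 mm: the cube (footprint 9×25.5) is included at this height (perimeter 69.00 mm); the cube at (6.5, 11.5) is present — its section is the full 13.5×28 rectangle (perimeter 83.00 mm); the cube at (11.5, 2) is present — its section is the full 12.5×11 rectangle (perimeter 47.00 mm); After the difference (first − rest): starting from the 9×25.5 cube, the 13.5×28 cube at (6.5, 11.5) partially overlaps it — only the 35.00 mm² overlap (of its 378.00 mm²) is removed, clipping the outline; the 12.5×11 cube at (11.5, 2) misses the remaining region (no effect) — boundary = 69.00 mm. Overall, the cross-section is a single solid region. Total boundary length (outer) = 69.00 mm.

69.00 mm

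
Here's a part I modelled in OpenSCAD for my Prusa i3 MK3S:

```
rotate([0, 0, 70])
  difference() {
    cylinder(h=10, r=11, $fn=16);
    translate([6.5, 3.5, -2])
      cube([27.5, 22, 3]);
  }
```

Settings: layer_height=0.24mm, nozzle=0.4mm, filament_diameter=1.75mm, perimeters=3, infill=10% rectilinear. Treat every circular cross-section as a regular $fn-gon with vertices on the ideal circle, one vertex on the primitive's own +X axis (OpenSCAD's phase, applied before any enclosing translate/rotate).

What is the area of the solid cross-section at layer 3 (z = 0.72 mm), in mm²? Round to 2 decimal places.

358.43 mm²

At z = 0.72 mm: the cylinder: section is a regular 16-gon, circumradius r=11 (area = (16/2)·11.000²·sin(360°/16) = 370.44 mm²); the 27.5×22 cube at (6.5, 3.5) contributes its full rectangle (area 605.00 mm²); After the difference (first − rest): starting from the r=11 cylinder (370.44 mm²), the 27.5×22 cube at (6.5, 3.5) partially overlaps it — only the 12.01 mm² overlap (of its 605.00 mm²) is removed, clipping the outline — area = 358.43 mm²; (whole slice rotated 70° about Z — lengths, areas and connectivity unchanged). Overall, the cross-section is a single solid region. Net area = 358.43 mm².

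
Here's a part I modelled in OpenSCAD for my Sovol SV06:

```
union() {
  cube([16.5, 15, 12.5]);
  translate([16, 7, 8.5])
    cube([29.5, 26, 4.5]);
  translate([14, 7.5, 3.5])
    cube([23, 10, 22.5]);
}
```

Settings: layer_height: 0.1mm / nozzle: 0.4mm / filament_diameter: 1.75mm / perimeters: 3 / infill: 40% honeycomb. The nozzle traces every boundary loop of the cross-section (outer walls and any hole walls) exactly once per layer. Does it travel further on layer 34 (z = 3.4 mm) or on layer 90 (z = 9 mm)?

Layer 34 (z = 3.4): the 16.5×15 cube contributes its full rectangle (perimeter 63.00 mm); the cube at (16, 7) does not reach this height (z outside [8.5, 13]); the cube at (14, 7.5) is absent (z outside [3.5, 26]); Merging all regions: only the 16.5×15 cube is present, so the union is just that shape — boundary = 63.00 mm. So its perimeter = 63.00 mm. Layer 90 (z = 9): the cube (footprint 16.5×15) is included at this height (perimeter 63.00 mm); the cube at (16, 7) (footprint 29.5×26) is included at this height (perimeter 111.00 mm); the cube at (14, 7.5) is present — its section is the full 23×10 rectangle (perimeter 66.00 mm); Taking the union: the regions partially overlap (shared area 229.00 mm²), so the edge portions inside another operand are dropped and the merged outline is re-measured after clipping — boundary = 157.00 mm. So its perimeter = 157.00 mm. Layer 90 is larger (157.00 vs 63.00 mm).

layer 90 (z = 9 mm)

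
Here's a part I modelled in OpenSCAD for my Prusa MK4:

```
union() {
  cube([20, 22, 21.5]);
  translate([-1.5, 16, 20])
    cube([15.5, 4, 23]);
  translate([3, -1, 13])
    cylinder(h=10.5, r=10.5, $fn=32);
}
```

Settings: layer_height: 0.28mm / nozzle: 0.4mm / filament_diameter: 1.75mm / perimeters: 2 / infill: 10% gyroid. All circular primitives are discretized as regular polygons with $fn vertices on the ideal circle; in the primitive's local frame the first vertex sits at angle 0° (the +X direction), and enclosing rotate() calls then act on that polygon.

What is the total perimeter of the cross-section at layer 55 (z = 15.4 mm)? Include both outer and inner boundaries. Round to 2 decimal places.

108.94 mm

At z = 15.4 mm: the 20×22 cube contributes its full rectangle (perimeter 84.00 mm); the cube at (-1.5, 16) does not reach this height (z outside [20, 43]); the r=10.5 cylinder at (3, -1) gives a regular 32-gon of circumradius 10.5 (constant along its height) (perimeter = 2·32·10.500·sin(180°/32) = 65.87 mm); Taking the union: the regions partially overlap (shared area 103.55 mm²), so the edge portions inside another operand are dropped and the merged outline is re-measured after clipping — boundary = 108.94 mm. Overall, the cross-section is a single solid region. Total boundary length (outer) = 108.94 mm.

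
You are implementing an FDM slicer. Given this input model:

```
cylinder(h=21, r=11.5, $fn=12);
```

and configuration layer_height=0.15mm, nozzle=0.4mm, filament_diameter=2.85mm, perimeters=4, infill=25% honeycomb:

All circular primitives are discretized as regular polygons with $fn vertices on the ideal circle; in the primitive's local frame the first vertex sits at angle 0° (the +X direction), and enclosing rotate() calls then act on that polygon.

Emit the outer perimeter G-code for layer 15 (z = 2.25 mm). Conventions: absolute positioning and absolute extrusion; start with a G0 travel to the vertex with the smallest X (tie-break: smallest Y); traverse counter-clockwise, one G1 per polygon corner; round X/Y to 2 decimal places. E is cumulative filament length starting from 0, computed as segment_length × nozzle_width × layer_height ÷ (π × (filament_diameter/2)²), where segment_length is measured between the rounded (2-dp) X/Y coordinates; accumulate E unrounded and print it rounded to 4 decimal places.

G0 X-11.50 Y0.00 Z2.25
G1 X-9.96 Y-5.75 E0.0560
G1 X-5.75 Y-9.96 E0.1120
G1 X0.00 Y-11.50 E0.1680
G1 X5.75 Y-9.96 E0.2240
G1 X9.96 Y-5.75 E0.2800
G1 X11.50 Y0.00 E0.3359
G1 X9.96 Y5.75 E0.3919
G1 X5.75 Y9.96 E0.4479
G1 X0.00 Y11.50 E0.5039
G1 X-5.75 Y9.96 E0.5599
G1 X-9.96 Y5.75 E0.6159
G1 X-11.50 Y0.00 E0.6719

At z = 2.25 mm: the r=11.5 cylinder gives a regular 12-gon of circumradius 11.5 (constant along its height). The outline is a single polygon with 12 vertices. Extrusion per mm of travel: 0.4 × 0.15 / (π × 1.425²) = 0.009405. Accumulating E over each segment gives final E = 0.6719.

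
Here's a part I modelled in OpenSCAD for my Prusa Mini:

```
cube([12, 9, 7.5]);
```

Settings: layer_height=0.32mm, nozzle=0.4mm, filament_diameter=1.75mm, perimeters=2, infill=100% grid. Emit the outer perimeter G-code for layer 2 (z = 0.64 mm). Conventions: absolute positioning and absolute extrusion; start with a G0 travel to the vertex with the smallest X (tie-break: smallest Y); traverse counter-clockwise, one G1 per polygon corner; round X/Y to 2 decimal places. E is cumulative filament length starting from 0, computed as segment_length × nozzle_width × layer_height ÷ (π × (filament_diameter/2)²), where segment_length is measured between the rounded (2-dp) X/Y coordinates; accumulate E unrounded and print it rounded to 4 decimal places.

At z = 0.64 mm: the cube is present — its section is the full 12×9 rectangle. The outline is a single polygon with 4 vertices. Extrusion per mm of travel: 0.4 × 0.32 / (π × 0.875²) = 0.053216. Accumulating E over each segment gives final E = 2.2351.

G0 X0.00 Y0.00 Z0.64
G1 X12.00 Y0.00 E0.6386
G1 X12.00 Y9.00 E1.1175
G1 X0.00 Y9.00 E1.7561
G1 X0.00 Y0.00 E2.2351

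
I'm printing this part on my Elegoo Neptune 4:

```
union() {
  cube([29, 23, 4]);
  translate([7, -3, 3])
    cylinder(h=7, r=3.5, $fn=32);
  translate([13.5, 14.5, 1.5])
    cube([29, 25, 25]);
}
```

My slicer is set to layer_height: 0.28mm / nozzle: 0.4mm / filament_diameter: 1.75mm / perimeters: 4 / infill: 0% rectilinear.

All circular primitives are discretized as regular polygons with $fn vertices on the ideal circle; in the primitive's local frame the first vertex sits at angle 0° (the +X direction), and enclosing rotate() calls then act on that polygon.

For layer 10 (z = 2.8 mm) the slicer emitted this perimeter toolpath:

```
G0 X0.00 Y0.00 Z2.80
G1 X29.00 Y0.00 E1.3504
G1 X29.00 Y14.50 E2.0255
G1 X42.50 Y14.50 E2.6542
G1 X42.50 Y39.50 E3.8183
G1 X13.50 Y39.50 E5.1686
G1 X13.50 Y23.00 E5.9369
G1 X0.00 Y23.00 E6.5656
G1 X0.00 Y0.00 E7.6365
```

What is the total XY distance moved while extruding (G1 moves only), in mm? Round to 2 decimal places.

Sum the Euclidean lengths of each G1 segment: total = 164.00 mm.

164.00 mm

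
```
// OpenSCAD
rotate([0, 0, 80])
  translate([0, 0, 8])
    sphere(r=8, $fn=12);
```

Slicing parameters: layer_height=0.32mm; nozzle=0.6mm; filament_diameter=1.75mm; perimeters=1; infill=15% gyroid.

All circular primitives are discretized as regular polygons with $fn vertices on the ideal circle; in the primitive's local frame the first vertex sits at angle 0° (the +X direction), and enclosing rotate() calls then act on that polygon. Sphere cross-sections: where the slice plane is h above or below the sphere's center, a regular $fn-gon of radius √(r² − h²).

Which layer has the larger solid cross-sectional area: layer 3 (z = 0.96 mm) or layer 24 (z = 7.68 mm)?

Layer 3 (z = 0.96): the sphere: section is a regular 12-gon, circumradius = √(r²−h²) = √(8²−7.04²) = 3.800 (area = (12/2)·3.800²·sin(360°/12) = 43.32 mm²); (whole slice rotated 80° about Z — lengths, areas and connectivity unchanged). So its area = 43.32 mm². Layer 24 (z = 7.68): the r=8 sphere contributes a regular 12-gon of circumradius √(8²−0.32²) = 7.994 (area = (12/2)·7.994²·sin(360°/12) = 191.69 mm²); (whole slice rotated 80° about Z — lengths, areas and connectivity unchanged). So its area = 191.69 mm². Layer 24 is larger (191.69 vs 43.32 mm²).

layer 24 (z = 7.68 mm)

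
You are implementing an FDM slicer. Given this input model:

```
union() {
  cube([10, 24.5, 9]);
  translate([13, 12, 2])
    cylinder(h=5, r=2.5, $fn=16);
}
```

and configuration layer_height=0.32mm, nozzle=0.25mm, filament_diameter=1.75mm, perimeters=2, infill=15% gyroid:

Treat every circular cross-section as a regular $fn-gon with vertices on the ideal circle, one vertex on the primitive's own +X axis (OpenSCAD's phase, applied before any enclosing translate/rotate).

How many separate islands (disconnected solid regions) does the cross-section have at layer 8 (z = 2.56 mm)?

At z = 2.56 mm: the 10×24.5 cube contributes its full rectangle; the cylinder at (13, 12): section is a regular 16-gon, circumradius r=2.5; Merging all regions: the 2 present regions are separate (no shared area or edge), so areas and boundary lengths simply add and each stays a separate island — 2 connected regions. Overall, the cross-section has 2 separate islands. Island count = 2.

2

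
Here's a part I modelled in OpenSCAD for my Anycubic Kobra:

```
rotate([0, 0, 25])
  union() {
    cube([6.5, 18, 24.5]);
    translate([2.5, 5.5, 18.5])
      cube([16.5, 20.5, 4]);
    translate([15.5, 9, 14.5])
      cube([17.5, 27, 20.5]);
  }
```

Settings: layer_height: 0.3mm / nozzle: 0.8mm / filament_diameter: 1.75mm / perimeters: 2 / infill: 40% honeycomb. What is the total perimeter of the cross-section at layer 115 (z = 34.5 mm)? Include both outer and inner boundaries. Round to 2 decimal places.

89.00 mm

At z = 34.5 mm: the cube does not reach this height (z outside [0, 24.5]); the cube at (2.5, 5.5) is not intersected at this z (z outside [18.5, 22.5]); the cube at (15.5, 9) (footprint 17.5×27) is included at this height (perimeter 89.00 mm); Combining (union): only the 17.5×27 cube at (15.5, 9) is present, so the union is just that shape — boundary = 89.00 mm; (rotated 25° about Z; rotation is an isometry so areas/perimeters/island counts are preserved). Overall, the cross-section is a single solid region. Total boundary length (outer) = 89.00 mm.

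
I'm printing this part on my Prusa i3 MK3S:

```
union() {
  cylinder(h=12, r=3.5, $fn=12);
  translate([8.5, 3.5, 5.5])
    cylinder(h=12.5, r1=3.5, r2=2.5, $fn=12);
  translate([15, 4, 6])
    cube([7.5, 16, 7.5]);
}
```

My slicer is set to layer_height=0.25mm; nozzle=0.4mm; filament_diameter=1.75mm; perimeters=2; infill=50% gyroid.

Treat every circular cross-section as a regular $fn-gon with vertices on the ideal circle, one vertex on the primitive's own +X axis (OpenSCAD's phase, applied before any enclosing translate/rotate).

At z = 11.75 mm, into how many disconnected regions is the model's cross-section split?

At z = 11.75 mm: the r=3.5 cylinder gives a regular 12-gon of circumradius 3.5 (constant along its height); the cone at (8.5, 3.5) contributes a regular 12-gon of circumradius 3.000 (interpolated between r1=3.5 and r2=2.5 at t=0.500); the 7.5×16 cube at (15, 4) contributes its full rectangle; Combining (union): the 3 present regions are separate (no shared area or edge), so areas and boundary lengths simply add and each stays a separate island — 3 connected regions. The result has 3 disconnected regions.

3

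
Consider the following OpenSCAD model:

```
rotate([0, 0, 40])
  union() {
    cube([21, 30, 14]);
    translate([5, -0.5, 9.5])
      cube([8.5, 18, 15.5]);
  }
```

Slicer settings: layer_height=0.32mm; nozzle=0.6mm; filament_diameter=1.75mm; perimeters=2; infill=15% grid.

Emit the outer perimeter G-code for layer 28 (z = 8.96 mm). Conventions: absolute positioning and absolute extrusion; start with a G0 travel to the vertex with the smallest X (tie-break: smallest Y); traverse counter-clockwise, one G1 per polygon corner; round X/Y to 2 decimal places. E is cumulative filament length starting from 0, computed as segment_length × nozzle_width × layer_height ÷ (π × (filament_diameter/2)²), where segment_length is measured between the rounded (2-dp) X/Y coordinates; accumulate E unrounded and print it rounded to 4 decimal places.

G0 X-19.28 Y22.98 Z8.96
G1 X0.00 Y0.00 E2.3945
G1 X16.09 Y13.50 E4.0710
G1 X-3.20 Y36.48 E6.4660
G1 X-19.28 Y22.98 E8.1420

At z = 8.96 mm: the cube (footprint 21×30) is included at this height; the cube at (5, -0.5) does not reach this height (z outside [9.5, 25]); Merging all regions: only the 21×30 cube is present, so the union is just that shape — 1 connected region; (rotated 40° about Z; rotation is an isometry so areas/perimeters/island counts are preserved). The outline is a single polygon with 4 vertices. Extrusion per mm of travel: 0.6 × 0.32 / (π × 0.875²) = 0.079824. Accumulating E over each segment gives final E = 8.1420.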